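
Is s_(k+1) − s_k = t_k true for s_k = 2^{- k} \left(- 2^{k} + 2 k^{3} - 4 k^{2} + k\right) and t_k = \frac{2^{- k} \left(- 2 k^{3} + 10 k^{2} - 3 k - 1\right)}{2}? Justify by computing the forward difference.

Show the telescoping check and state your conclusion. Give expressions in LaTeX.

Valid — Δs_k = t_k.

s_(k+1) = (-2*2**k + 2*k**3 + 2*k**2 - k - 1)/(2*2**k)
s_(k+1) − s_k = (-2*k**3 + 10*k**2 - 3*k - 1)/(2*2**k)
(s_(k+1) − s_k) − t_k = 0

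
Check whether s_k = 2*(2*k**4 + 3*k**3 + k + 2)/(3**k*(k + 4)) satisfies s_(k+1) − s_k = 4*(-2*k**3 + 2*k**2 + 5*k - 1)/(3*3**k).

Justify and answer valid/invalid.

Invalid: residual 2*(4*k**4 + 18*k**3 - 23*k**2 - 41*k + 14)/(3**k*(k**2 + 9*k + 20)) ≠ 0.

s_(k+1) = 2*(k + 2*(k + 1)**4 + 3*(k + 1)**3 + 3)/(3*3**k*(k + 5))
s_(k+1) − s_k = 2*(-4*k**5 - 20*k**4 + 20*k**3 + 99*k**2 + 59*k + 2)/(3*3**k*(k**2 + 9*k + 20))
(s_(k+1) − s_k) − t_k = 2*(4*k**4 + 18*k**3 - 23*k**2 - 41*k + 14)/(3**k*(k**2 + 9*k + 20))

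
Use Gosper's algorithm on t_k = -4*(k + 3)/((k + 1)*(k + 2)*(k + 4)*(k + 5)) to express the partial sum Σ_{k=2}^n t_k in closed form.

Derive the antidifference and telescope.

S(n) = (-n**2 - 7*n + 8)/(9*(n**2 + 7*n + 10))

The ratio is (k + 1)*(k + 4)**2/((k + 3)**2*(k + 6)).
Gosper form: A/B · C(k+1)/C(k) with A=k + 1, B=k + 6, C=k**2 + 6*k + 9.
f must satisfy (k + 1)·f(k+1) − (k + 5)·f(k) = k**2 + 6*k + 9.
Bound: deg f ≤ 4.
Coefficient equations give f(k) = k*(k + 2)*(k + 3)*(k + 5)/8.
Certificate R = B(k−1)f/C = k*(k + 2)*(k + 5)**2/(8*(k + 3)) gives s_k = k*(-k - 5)/(2*(k**2 + 5*k + 4)).
Check: Δs_k = 4*(-k - 3)/(k**4 + 12*k**3 + 49*k**2 + 78*k + 40). ✓
s_(n+1) = (-n**2 - 7*n - 6)/(2*(n**2 + 7*n + 10)) and s_(2) = -7/18, so S(n) = (-n**2 - 7*n + 8)/(9*(n**2 + 7*n + 10)).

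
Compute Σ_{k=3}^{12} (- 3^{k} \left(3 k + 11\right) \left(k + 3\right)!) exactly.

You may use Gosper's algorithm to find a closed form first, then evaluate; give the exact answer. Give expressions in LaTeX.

r(k) = 3*(k + 4)*(3*k + 14)/(3*k + 11) after simplifying.
A = 3*k + 12, B = 1, C = k + 11/3.
Need (3*k + 12)·f(k+1) − (1)·f(k) = k + 11/3.
From deg A=1, deg B=0, deg C=1: d=0.
Coefficient equations give f(k) = 1/3.
Certificate R = B(k−1)f/C = 1/(3*k + 11) gives s_k = -3**k*factorial(k + 3).
s_(k+1) − s_k = -3**k*(3*k + 11)*factorial(k + 3) = t_k.
Σ_(k=3)^(12) t_k = s_(13) − s_(3) = -33357685142605824000 − (-19440) = -33357685142605804560.

Σ = -33357685142605804560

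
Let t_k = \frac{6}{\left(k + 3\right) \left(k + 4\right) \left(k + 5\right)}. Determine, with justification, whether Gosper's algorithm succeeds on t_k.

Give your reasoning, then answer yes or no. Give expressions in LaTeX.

The ratio is (k + 3)/(k + 6).
Normal form (A,B,C) = (k + 3, k + 6, 1).
f must satisfy (k + 3)·f(k+1) − (k + 5)·f(k) = 1.
From deg A=1, deg B=1, deg C=0: d=2.
Coefficient equations give f(k) = k*(k + 7)/24.
R(k) = B(k−1)·f(k)/C(k) = k*(k + 5)*(k + 7)/24; s_k = R·t_k = k*(k + 7)/(4*(k + 3)*(k + 4)).
Δs = 6/(k**3 + 12*k**2 + 47*k + 60), as required.

Yes. s_k = \frac{k \left(k + 7\right)}{4 \left(k + 3\right) \left(k + 4\right)}.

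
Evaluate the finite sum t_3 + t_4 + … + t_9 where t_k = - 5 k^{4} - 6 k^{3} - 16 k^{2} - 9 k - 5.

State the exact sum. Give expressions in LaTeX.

Step 1: r(k) = (5*k**4 + 26*k**3 + 64*k**2 + 79*k + 41)/(5*k**4 + 6*k**3 + 16*k**2 + 9*k + 5).
A = 1, B = 1, C = k**4 + 6*k**3/5 + 16*k**2/5 + 9*k/5 + 1.
Set up (1)·f(k+1) − (1)·f(k) − (k**4 + 6*k**3/5 + 16*k**2/5 + 9*k/5 + 1) = 0.
d = 5 from the (0,0,4) case.
A polynomial solution: f(k) = k*(k**4 - k**3 + 4*k**2 - 2*k + 3)/5.
So s_k = (B(k−1)f/C)·t_k = (k*(k**4 - k**3 + 4*k**2 - 2*k + 3)/(5*k**4 + 6*k**3 + 16*k**2 + 9*k + 5))·t_k = k*(-k**4 + k**3 - 4*k**2 + 2*k - 3).
Verify: -5*k**4 - 6*k**3 - 16*k**2 - 9*k - 5 matches t_k.
Sum = s_(10) − s_(3); s_(10) = -93830, s_(3) = -261 ⇒ -93569.

Σ = -93569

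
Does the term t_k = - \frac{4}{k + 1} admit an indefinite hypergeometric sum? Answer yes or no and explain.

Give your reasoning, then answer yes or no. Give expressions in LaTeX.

The ratio is (k + 1)/(k + 2).
Normal form (A,B,C) = (k + 1, k + 2, 1).
Set up (k + 1)·f(k+1) − (k + 1)·f(k) − (1) = 0.
From deg A=1, deg B=1, deg C=0: d=0.
Generic f = c0 gives residual -1; -1 = 0 cannot hold, so t_k is not Gosper-summable.

No; the coefficient equations for f are inconsistent.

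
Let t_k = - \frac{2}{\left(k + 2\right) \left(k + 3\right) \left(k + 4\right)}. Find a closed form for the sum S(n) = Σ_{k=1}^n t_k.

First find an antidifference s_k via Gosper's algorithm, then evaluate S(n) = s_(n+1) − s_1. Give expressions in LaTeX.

Ratio r(k) = (k + 2)/(k + 5).
Factor: A=k + 2; B=k + 5; C=1.
Need (k + 2)·f(k+1) − (k + 4)·f(k) = 1.
deg f ≤ 2 (via 1,1,0).
Match coefficients ⇒ f(k) = k*(k + 5)/12.
Then R = B(k−1)f/C = k*(k + 4)*(k + 5)/12, so s_k = R(k)·t_k = k*(-k - 5)/(6*(k + 2)*(k + 3)).
Δs = -2/(k**3 + 9*k**2 + 26*k + 24), as required.
Σ_(k=1)^n t_k = s_(n+1) − s_(1) = ((-n**2 - 7*n - 6)/(6*(n**2 + 7*n + 12))) − (-1/12), i.e. n*(-n - 7)/(12*(n**2 + 7*n + 12)).

S(n) = \frac{n \left(- n - 7\right)}{12 \left(n^{2} + 7 n + 12\right)}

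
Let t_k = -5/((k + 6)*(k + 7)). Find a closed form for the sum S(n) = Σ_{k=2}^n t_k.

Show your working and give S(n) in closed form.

S(n) = 5*(1 - n)/(8*(n + 7))

t_(k+1)/t_k = (k + 6)/(k + 8).
Take A(k)=k + 6, B(k)=k + 8, C(k)=1.
Need (k + 6)·f(k+1) − (k + 7)·f(k) = 1.
Bound: deg f ≤ 1.
Coefficient equations give f(k) = k/6.
R(k) = B(k−1)·f(k)/C(k) = k*(k + 7)/6; s_k = R·t_k = -5*k/(6*k + 36).
s_(k+1) − s_k = -5/(k**2 + 13*k + 42) = t_k.
Evaluate: s_(n+1) = 5*(-n - 1)/(6*(n + 7)); subtract s_(2) = -5/24 ⇒ S(n) = 5*(1 - n)/(8*(n + 7)).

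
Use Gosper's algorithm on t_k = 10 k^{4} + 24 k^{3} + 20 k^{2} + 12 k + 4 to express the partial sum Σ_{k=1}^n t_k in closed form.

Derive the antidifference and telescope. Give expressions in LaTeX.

Compute t_(k+1)/t_k: get (5*k**4 + 32*k**3 + 76*k**2 + 82*k + 35)/(5*k**4 + 12*k**3 + 10*k**2 + 6*k + 2).
Gosper form: A/B · C(k+1)/C(k) with A=1, B=1, C=k**4 + 12*k**3/5 + 2*k**2 + 6*k/5 + 2/5.
Solve (1)·f(k+1) − (1)·f(k) = k**4 + 12*k**3/5 + 2*k**2 + 6*k/5 + 2/5.
d = 5 from the (0,0,4) case.
Match coefficients ⇒ f(k) = k*(2*k**4 + k**3 - 2*k**2 + 2*k + 1)/10.
R(k) = B(k−1)·f(k)/C(k) = k*(2*k**4 + k**3 - 2*k**2 + 2*k + 1)/(2*(5*k**4 + 12*k**3 + 10*k**2 + 6*k + 2)); s_k = R·t_k = k*(2*k**4 + k**3 - 2*k**2 + 2*k + 1).
Verify: 10*k**4 + 24*k**3 + 20*k**2 + 12*k + 4 matches t_k.
Σ_(k=1)^n t_k = s_(n+1) − s_(1) = (2*n**5 + 11*n**4 + 22*n**3 + 22*n**2 + 13*n + 4) − (4), i.e. n*(2*n**4 + 11*n**3 + 22*n**2 + 22*n + 13).

S(n) = n \left(2 n^{4} + 11 n^{3} + 22 n^{2} + 22 n + 13\right)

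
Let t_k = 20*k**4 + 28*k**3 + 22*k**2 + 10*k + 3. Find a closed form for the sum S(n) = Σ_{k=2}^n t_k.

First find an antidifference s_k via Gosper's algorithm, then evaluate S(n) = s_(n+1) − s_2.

The ratio is (20*k**4 + 108*k**3 + 226*k**2 + 218*k + 83)/(20*k**4 + 28*k**3 + 22*k**2 + 10*k + 3).
So A=1 and B=1, with C=k**4 + 7*k**3/5 + 11*k**2/10 + k/2 + 3/20.
Set up (1)·f(k+1) − (1)·f(k) − (k**4 + 7*k**3/5 + 11*k**2/10 + k/2 + 3/20) = 0.
deg f ≤ 5 (via 0,0,4).
Solve for f: f(k) = k*(4*k**4 - 3*k**3 + k + 1)/20 (degree 5 ≤ 5).
Then R = B(k−1)f/C = k*(4*k**4 - 3*k**3 + k + 1)/(20*k**4 + 28*k**3 + 22*k**2 + 10*k + 3), so s_k = R(k)·t_k = k*(4*k**4 - 3*k**3 + k + 1).
Check: Δs_k = 20*k**4 + 28*k**3 + 22*k**2 + 10*k + 3. ✓
Telescope: S(n) = s_(n+1) − s_(2) = 4*n**5 + 17*n**4 + 28*n**3 + 23*n**2 + 11*n + 3 − (86) = 4*n**5 + 17*n**4 + 28*n**3 + 23*n**2 + 11*n - 83.

S(n) = 4*n**5 + 17*n**4 + 28*n**3 + 23*n**2 + 11*n - 83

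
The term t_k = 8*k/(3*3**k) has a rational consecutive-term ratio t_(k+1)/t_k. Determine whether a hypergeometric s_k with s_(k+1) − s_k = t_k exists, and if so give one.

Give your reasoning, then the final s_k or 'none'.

Step 1: r(k) = (k + 1)/(3*k).
A = 1/3, B = 1, C = k.
Set up (1/3)·f(k+1) − (1)·f(k) − (k) = 0.
Bound: deg f ≤ 1.
Match coefficients ⇒ f(k) = -3*(2*k + 1)/4.
Then R = B(k−1)f/C = -3*(2*k + 1)/(4*k), so s_k = R(k)·t_k = 2*(-2*k - 1)/3**k.
Check: Δs_k = 8*k/(3*3**k). ✓

s_k = 2*(-2*k - 1)/3**k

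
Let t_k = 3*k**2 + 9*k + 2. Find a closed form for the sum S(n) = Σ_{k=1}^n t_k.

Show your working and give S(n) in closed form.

S(n) = n*(n**2 + 6*n + 7)

r(k) = (3*k**2 + 15*k + 14)/(3*k**2 + 9*k + 2) after simplifying.
So A=1 and B=1, with C=k**2 + 3*k + 2/3.
Need (1)·f(k+1) − (1)·f(k) = k**2 + 3*k + 2/3.
Degrees (0,0,2) ⇒ d ≤ 3.
A polynomial solution: f(k) = k*(k**2 + 3*k - 2)/3.
Get s_k = R·t_k = k*(k**2 + 3*k - 2) with R(k) = B(k−1)f(k)/C(k) = k*(k**2 + 3*k - 2)/(3*k**2 + 9*k + 2).
Δs = 3*k**2 + 9*k + 2, as required.
s_(n+1) = n**3 + 6*n**2 + 7*n + 2 and s_(1) = 2, so S(n) = n*(n**2 + 6*n + 7).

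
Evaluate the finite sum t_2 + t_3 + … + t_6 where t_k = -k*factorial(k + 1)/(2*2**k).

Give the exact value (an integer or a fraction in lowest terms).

t_(k+1)/t_k = (k + 1)*(k + 2)/(2*k).
A = k/2 + 1, B = 1, C = k.
Solve (k/2 + 1)·f(k+1) − (1)·f(k) = k.
From deg A=1, deg B=0, deg C=1: d=0.
A polynomial solution: f(k) = 2.
R(k) = B(k−1)·f(k)/C(k) = 2/k; s_k = R·t_k = -factorial(k + 1)/2**k.
Verify: -k*factorial(k + 1)/(2*2**k) matches t_k.
Evaluate s at k=7 and k=2: -315 and -3/2; difference -627/2.

Σ = -627/2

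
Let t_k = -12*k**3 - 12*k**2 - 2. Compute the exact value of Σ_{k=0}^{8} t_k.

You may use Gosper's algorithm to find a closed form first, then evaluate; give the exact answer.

The ratio is (6*(k + 1)**3 + 6*(k + 1)**2 + 1)/(6*k**3 + 6*k**2 + 1).
Take A(k)=1, B(k)=1, C(k)=k**3 + k**2 + 1/6.
f must satisfy (1)·f(k+1) − (1)·f(k) = k**3 + k**2 + 1/6.
Degrees (0,0,3) ⇒ d ≤ 4.
Solve for f: f(k) = k*(3*k**3 - 2*k**2 - 3*k + 4)/12 (degree 4 ≤ 4).
Get s_k = R·t_k = k*(-3*k**3 + 2*k**2 + 3*k - 4) with R(k) = B(k−1)f(k)/C(k) = k*(3*k**3 - 2*k**2 - 3*k + 4)/(2*(6*k**3 + 6*k**2 + 1)).
Verify: -12*k**3 - 12*k**2 - 2 matches t_k.
Sum = s_(9) − s_(0); s_(9) = -18018, s_(0) = 0 ⇒ -18018.

Σ = -18018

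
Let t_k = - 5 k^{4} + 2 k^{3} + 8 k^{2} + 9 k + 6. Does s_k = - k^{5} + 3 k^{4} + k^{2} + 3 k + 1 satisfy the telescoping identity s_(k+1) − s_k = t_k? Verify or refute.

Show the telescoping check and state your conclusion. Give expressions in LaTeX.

s_(k+1) = 3*k - (k + 1)**5 + 3*(k + 1)**4 + (k + 1)**2 + 4
s_(k+1) − s_k = -5*k**4 + 2*k**3 + 8*k**2 + 9*k + 6
(s_(k+1) − s_k) − t_k = 0

valid (s_(k+1) − s_k reduces to t_k)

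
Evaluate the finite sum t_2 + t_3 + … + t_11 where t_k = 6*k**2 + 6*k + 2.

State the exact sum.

Σ = 3440

The ratio is (3*k**2 + 9*k + 7)/(3*k**2 + 3*k + 1).
Factor: A=1; B=1; C=k**2 + k + 1/3.
Key eq: (1)·f(k+1) = (1)·f(k) + (k**2 + k + 1/3).
From deg A=0, deg B=0, deg C=2: d=3.
Coefficient equations give f(k) = k**3/3.
Then R = B(k−1)f/C = k**3/(3*k**2 + 3*k + 1), so s_k = R(k)·t_k = 2*k**3.
Δs = -2*k**3 + 2*(k + 1)**3, as required.
Sum = s_(12) − s_(2); s_(12) = 3456, s_(2) = 16 ⇒ 3440.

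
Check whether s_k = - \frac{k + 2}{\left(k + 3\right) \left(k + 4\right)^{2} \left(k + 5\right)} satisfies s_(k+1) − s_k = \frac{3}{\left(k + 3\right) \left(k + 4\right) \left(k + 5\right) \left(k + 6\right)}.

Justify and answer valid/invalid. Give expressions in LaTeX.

Invalid: residual \frac{4 \left(- 2 k - 9\right)}{k^{6} + 27 k^{5} + 301 k^{4} + 1773 k^{3} + 5818 k^{2} + 10080 k + 7200} ≠ 0.

s_(k+1) = (-k - 3)/((k + 4)*(k + 5)**2*(k + 6))
s_(k+1) − s_k = (3*k**2 + 19*k + 24)/(k**6 + 27*k**5 + 301*k**4 + 1773*k**3 + 5818*k**2 + 10080*k + 7200)
(s_(k+1) − s_k) − t_k = 4*(-2*k - 9)/(k**6 + 27*k**5 + 301*k**4 + 1773*k**3 + 5818*k**2 + 10080*k + 7200)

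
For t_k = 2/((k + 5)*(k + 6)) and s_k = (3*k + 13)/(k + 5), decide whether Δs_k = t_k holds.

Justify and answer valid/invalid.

Valid — Δs_k = t_k.

s_(k+1) = (3*k + 16)/(k + 6)
s_(k+1) − s_k = 2/(k**2 + 11*k + 30)
(s_(k+1) − s_k) − t_k = 0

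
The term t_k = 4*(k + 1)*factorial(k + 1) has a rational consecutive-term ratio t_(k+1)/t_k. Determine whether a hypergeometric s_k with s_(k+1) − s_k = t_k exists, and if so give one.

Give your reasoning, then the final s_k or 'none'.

s_k = 4*factorial(k + 1)

Compute t_(k+1)/t_k: get (k + 2)**2/(k + 1).
Factor: A=k + 2; B=1; C=k + 1.
f must satisfy (k + 2)·f(k+1) − (1)·f(k) = k + 1.
Degrees (1,0,1) ⇒ d ≤ 0.
Match coefficients ⇒ f(k) = 1.
Certificate R = B(k−1)f/C = 1/(k + 1) gives s_k = 4*factorial(k + 1).
Verify: 4*(k + 1)*factorial(k + 1) matches t_k.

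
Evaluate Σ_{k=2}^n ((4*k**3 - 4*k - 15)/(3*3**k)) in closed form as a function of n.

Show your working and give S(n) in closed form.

S(n) = 3**(-n - 1)*(11*3**n - 2*n**3 - 9*n**2 - 16*n - 6)

Ratio r(k) = (4*k - 4*(k + 1)**3 + 19)/(3*(-4*k**3 + 4*k + 15)).
Gosper form: A/B · C(k+1)/C(k) with A=1/3, B=1, C=k**3 - k - 15/4.
Need (1/3)·f(k+1) − (1)·f(k) = k**3 - k - 15/4.
deg f ≤ 3 (via 0,0,3).
Coefficient equations give f(k) = -3*(2*k - 1)*(k**2 + 2*k + 3)/4.
Then R = B(k−1)f/C = -3*(2*k - 1)*(k**2 + 2*k + 3)/(4*k**3 - 4*k - 15), so s_k = R(k)·t_k = (-2*k**3 - 3*k**2 - 4*k + 3)/3**k.
Check: Δs_k = (4*k**3 - 4*k - 15)/(3*3**k). ✓
s_(n+1) = 3**(-n - 1)*(-2*n**3 - 9*n**2 - 16*n - 6) and s_(2) = -11/3, so S(n) = 3**(-n - 1)*(11*3**n - 2*n**3 - 9*n**2 - 16*n - 6).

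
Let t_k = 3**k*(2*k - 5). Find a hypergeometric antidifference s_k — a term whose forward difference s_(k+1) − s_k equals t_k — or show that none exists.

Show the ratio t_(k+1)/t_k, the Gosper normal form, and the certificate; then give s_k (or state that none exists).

The ratio is 3*(2*k - 3)/(2*k - 5).
Factor: A=3; B=1; C=k - 5/2.
Key eq: (3)·f(k+1) = (1)·f(k) + (k - 5/2).
From deg A=0, deg B=0, deg C=1: d=1.
A polynomial solution: f(k) = (k - 4)/2.
Then R = B(k−1)f/C = (k - 4)/(2*k - 5), so s_k = R(k)·t_k = 3**k*(k - 4).
s_(k+1) − s_k = 3**k*(2*k - 5) = t_k.

s_k = 3**k*(k - 4)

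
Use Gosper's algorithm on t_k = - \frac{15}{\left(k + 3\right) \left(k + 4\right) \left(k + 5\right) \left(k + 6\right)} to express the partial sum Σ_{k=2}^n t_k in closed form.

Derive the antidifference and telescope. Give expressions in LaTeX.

S(n) = \frac{- n^{3} - 15 n^{2} - 74 n + 90}{42 \left(n^{3} + 15 n^{2} + 74 n + 120\right)}

r(k) = (k + 3)/(k + 7) after simplifying.
Gosper form: A/B · C(k+1)/C(k) with A=k + 3, B=k + 7, C=1.
f must satisfy (k + 3)·f(k+1) − (k + 6)·f(k) = 1.
Bound: deg f ≤ 3.
Coefficient equations give f(k) = k*(k**2 + 12*k + 47)/180.
Then R = B(k−1)f/C = k*(k + 6)*(k**2 + 12*k + 47)/180, so s_k = R(k)·t_k = k*(-k**2 - 12*k - 47)/(12*(k + 3)*(k + 4)*(k + 5)).
Verify: -15/(k**4 + 18*k**3 + 119*k**2 + 342*k + 360) matches t_k.
Evaluate: s_(n+1) = (-n**3 - 15*n**2 - 74*n - 60)/(12*(n**3 + 15*n**2 + 74*n + 120)); subtract s_(2) = -5/84 ⇒ S(n) = (-n**3 - 15*n**2 - 74*n + 90)/(42*(n**3 + 15*n**2 + 74*n + 120)).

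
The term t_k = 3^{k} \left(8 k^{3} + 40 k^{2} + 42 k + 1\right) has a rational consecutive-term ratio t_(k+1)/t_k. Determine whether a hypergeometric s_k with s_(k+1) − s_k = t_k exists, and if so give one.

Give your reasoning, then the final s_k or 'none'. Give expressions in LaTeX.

s_k = 3^{k} \left(4 k^{3} + 2 k^{2} - 3 k - 4\right)

t_(k+1)/t_k = 3*(8*k**3 + 64*k**2 + 146*k + 91)/(8*k**3 + 40*k**2 + 42*k + 1).
A = 3, B = 1, C = k**3 + 5*k**2 + 21*k/4 + 1/8.
f must satisfy (3)·f(k+1) − (1)·f(k) = k**3 + 5*k**2 + 21*k/4 + 1/8.
From deg A=0, deg B=0, deg C=3: d=3.
Solving with deg f ≤ 3: f(k) = (4*k**3 + 2*k**2 - 3*k - 4)/8.
R(k) = B(k−1)·f(k)/C(k) = (4*k**3 + 2*k**2 - 3*k - 4)/(8*k**3 + 40*k**2 + 42*k + 1); s_k = R·t_k = 3**k*(4*k**3 + 2*k**2 - 3*k - 4).
Check: Δs_k = 3**k*(8*k**3 + 40*k**2 + 42*k + 1). ✓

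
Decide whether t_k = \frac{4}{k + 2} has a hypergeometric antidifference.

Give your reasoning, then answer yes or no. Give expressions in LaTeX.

No — t_k has no hypergeometric antidifference.

r(k) = (k + 2)/(k + 3) after simplifying.
Take A(k)=k + 2, B(k)=k + 3, C(k)=1.
f must satisfy (k + 2)·f(k+1) − (k + 2)·f(k) = 1.
deg f ≤ 0 (via 1,1,0).
f = c0 ⇒ A·f(k+1) − B(k−1)·f(k) − C = -1. The system {-1 = 0} is inconsistent; no antidifference.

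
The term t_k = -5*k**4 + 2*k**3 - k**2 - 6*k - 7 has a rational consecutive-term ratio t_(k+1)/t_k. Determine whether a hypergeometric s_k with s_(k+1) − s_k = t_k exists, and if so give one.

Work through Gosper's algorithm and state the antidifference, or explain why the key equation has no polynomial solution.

s_k = k*(-k**4 + 3*k**3 - 3*k**2 - 2*k - 4)

Compute t_(k+1)/t_k: get (5*k**4 + 18*k**3 + 25*k**2 + 22*k + 17)/(5*k**4 - 2*k**3 + k**2 + 6*k + 7).
Normal form (A,B,C) = (1, 1, k**4 - 2*k**3/5 + k**2/5 + 6*k/5 + 7/5).
Need (1)·f(k+1) − (1)·f(k) = k**4 - 2*k**3/5 + k**2/5 + 6*k/5 + 7/5.
Degrees (0,0,4) ⇒ d ≤ 5.
A polynomial solution: f(k) = k*(k**4 - 3*k**3 + 3*k**2 + 2*k + 4)/5.
Certificate R = B(k−1)f/C = k*(k**4 - 3*k**3 + 3*k**2 + 2*k + 4)/(5*k**4 - 2*k**3 + k**2 + 6*k + 7) gives s_k = k*(-k**4 + 3*k**3 - 3*k**2 - 2*k - 4).
s_(k+1) − s_k = -5*k**4 + 2*k**3 - k**2 - 6*k - 7 = t_k.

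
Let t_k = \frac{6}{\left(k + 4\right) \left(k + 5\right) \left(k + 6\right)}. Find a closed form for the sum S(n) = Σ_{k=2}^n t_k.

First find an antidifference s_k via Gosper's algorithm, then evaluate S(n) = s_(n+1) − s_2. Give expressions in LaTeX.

t_(k+1)/t_k = (k + 4)/(k + 7).
Factor: A=k + 4; B=k + 7; C=1.
Need (k + 4)·f(k+1) − (k + 6)·f(k) = 1.
deg f ≤ 2 (via 1,1,0).
Solve for f: f(k) = k*(k + 9)/40 (degree 2 ≤ 2).
Then R = B(k−1)f/C = k*(k + 6)*(k + 9)/40, so s_k = R(k)·t_k = 3*k*(k + 9)/(20*(k + 4)*(k + 5)).
Check: Δs_k = 6/(k**3 + 15*k**2 + 74*k + 120). ✓
Evaluate: s_(n+1) = 3*(n**2 + 11*n + 10)/(20*(n**2 + 11*n + 30)); subtract s_(2) = 11/140 ⇒ S(n) = (n**2 + 11*n - 12)/(14*(n**2 + 11*n + 30)).

S(n) = \frac{n^{2} + 11 n - 12}{14 \left(n^{2} + 11 n + 30\right)}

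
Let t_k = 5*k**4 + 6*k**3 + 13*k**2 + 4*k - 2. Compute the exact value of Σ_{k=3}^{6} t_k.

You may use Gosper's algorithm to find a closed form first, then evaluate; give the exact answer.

Σ = 15064

r(k) = (5*k**4 + 26*k**3 + 61*k**2 + 68*k + 26)/(5*k**4 + 6*k**3 + 13*k**2 + 4*k - 2) after simplifying.
Gosper form: A/B · C(k+1)/C(k) with A=1, B=1, C=k**4 + 6*k**3/5 + 13*k**2/5 + 4*k/5 - 2/5.
Solve (1)·f(k+1) − (1)·f(k) = k**4 + 6*k**3/5 + 13*k**2/5 + 4*k/5 - 2/5.
From deg A=0, deg B=0, deg C=4: d=5.
Coefficient equations give f(k) = k*(k**4 - k**3 + 3*k**2 - 3*k - 2)/5.
So s_k = (B(k−1)f/C)·t_k = (k*(k**4 - k**3 + 3*k**2 - 3*k - 2)/(5*k**4 + 6*k**3 + 13*k**2 + 4*k - 2))·t_k = k*(k**4 - k**3 + 3*k**2 - 3*k - 2).
s_(k+1) − s_k = 5*k**4 + 6*k**3 + 13*k**2 + 4*k - 2 = t_k.
Sum = s_(7) − s_(3); s_(7) = 15274, s_(3) = 210 ⇒ 15064.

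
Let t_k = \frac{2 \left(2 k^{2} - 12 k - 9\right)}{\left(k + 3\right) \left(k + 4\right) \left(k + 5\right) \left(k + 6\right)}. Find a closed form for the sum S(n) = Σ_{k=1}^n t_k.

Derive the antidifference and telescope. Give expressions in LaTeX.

Ratio r(k) = (k + 3)*(12*k - 2*(k + 1)**2 + 21)/((k + 7)*(-2*k**2 + 12*k + 9)).
Gosper form: A/B · C(k+1)/C(k) with A=k + 3, B=k + 7, C=k**2 - 6*k - 9/2.
Need (k + 3)·f(k+1) − (k + 6)·f(k) = k**2 - 6*k - 9/2.
d = 3 from the (1,1,2) case.
Match coefficients ⇒ f(k) = -k*(2*k + 1)/2.
So s_k = (B(k−1)f/C)·t_k = (-k*(k + 6)*(2*k + 1)/(2*k**2 - 12*k - 9))·t_k = 2*k*(-2*k - 1)/((k + 3)*(k + 4)*(k + 5)).
s_(k+1) − s_k = 2*(2*k**2 - 12*k - 9)/(k**4 + 18*k**3 + 119*k**2 + 342*k + 360) = t_k.
Evaluate: s_(n+1) = 2*(-2*n**2 - 5*n - 3)/(n**3 + 15*n**2 + 74*n + 120); subtract s_(1) = -1/20 ⇒ S(n) = n*(n**2 - 65*n - 126)/(20*(n**3 + 15*n**2 + 74*n + 120)).

S(n) = \frac{n \left(n^{2} - 65 n - 126\right)}{20 \left(n^{3} + 15 n^{2} + 74 n + 120\right)}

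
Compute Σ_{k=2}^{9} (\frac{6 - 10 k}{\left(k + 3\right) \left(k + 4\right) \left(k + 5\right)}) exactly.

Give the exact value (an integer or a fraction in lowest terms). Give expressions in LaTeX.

r(k) = (k + 3)*(5*k + 2)/((k + 6)*(5*k - 3)) after simplifying.
Take A(k)=k + 3, B(k)=k + 6, C(k)=k - 3/5.
Key eq: (k + 3)·f(k+1) = (k + 5)·f(k) + (k - 3/5).
deg f ≤ 2 (via 1,1,1).
Match coefficients ⇒ f(k) = k*(k - 3)/10.
Get s_k = R·t_k = -k*(k - 3)/((k + 3)*(k + 4)) with R(k) = B(k−1)f(k)/C(k) = k*(k - 3)*(k + 5)/(2*(5*k - 3)).
Check: Δs_k = 2*(3 - 5*k)/(k**3 + 12*k**2 + 47*k + 60). ✓
Sum = s_(10) − s_(2); s_(10) = -5/13, s_(2) = 1/15 ⇒ -88/195.

Σ = -88/195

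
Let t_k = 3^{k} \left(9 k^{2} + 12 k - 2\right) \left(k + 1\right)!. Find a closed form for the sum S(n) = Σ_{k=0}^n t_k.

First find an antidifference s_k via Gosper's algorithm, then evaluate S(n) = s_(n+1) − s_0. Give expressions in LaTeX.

S(n) = 9 \cdot 3^{n} n \left(n + 2\right)! - 3 \cdot 3^{n} \left(n + 2\right)! + 4

t_(k+1)/t_k = 3*(9*k**3 + 48*k**2 + 79*k + 38)/(9*k**2 + 12*k - 2).
Normal form (A,B,C) = (3*k + 6, 1, k**2 + 4*k/3 - 2/9).
f must satisfy (3*k + 6)·f(k+1) − (1)·f(k) = k**2 + 4*k/3 - 2/9.
Degrees (1,0,2) ⇒ d ≤ 1.
A polynomial solution: f(k) = (3*k - 4)/9.
R(k) = B(k−1)·f(k)/C(k) = (3*k - 4)/(9*k**2 + 12*k - 2); s_k = R·t_k = 3**k*(3*k - 4)*factorial(k + 1).
s_(k+1) − s_k = 3**k*(9*k**2 + 12*k - 2)*factorial(k + 1) = t_k.
Evaluate: s_(n+1) = 3**(n + 1)*(3*n - 1)*factorial(n + 2); subtract s_(0) = -4 ⇒ S(n) = 9*3**n*n*factorial(n + 2) - 3*3**n*factorial(n + 2) + 4.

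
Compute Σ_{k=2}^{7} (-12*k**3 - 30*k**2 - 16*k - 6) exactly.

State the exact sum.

Ratio r(k) = (6*k**3 + 33*k**2 + 56*k + 32)/(6*k**3 + 15*k**2 + 8*k + 3).
Factor: A=1; B=1; C=k**3 + 5*k**2/2 + 4*k/3 + 1/2.
Key eq: (1)·f(k+1) = (1)·f(k) + (k**3 + 5*k**2/2 + 4*k/3 + 1/2).
From deg A=0, deg B=0, deg C=3: d=4.
A polynomial solution: f(k) = k*(3*k**3 + 4*k**2 - 4*k + 3)/12.
Get s_k = R·t_k = k*(-3*k**3 - 4*k**2 + 4*k - 3) with R(k) = B(k−1)f(k)/C(k) = k*(3*k**3 + 4*k**2 - 4*k + 3)/(2*(6*k**3 + 15*k**2 + 8*k + 3)).
Check: Δs_k = -12*k**3 - 30*k**2 - 16*k - 6. ✓
Sum = s_(8) − s_(2); s_(8) = -14104, s_(2) = -70 ⇒ -14034.

Σ = -14034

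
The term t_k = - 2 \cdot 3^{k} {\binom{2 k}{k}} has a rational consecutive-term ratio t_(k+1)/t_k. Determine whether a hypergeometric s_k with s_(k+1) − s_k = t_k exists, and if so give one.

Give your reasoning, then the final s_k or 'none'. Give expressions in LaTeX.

Ratio r(k) = 6*(2*k + 1)/(k + 1).
Normal form (A,B,C) = (12*k + 6, k + 1, 1).
Solve (12*k + 6)·f(k+1) − (k)·f(k) = 1.
From deg A=1, deg B=1, deg C=0: d=-1.
deg f ≤ -1 is impossible — no certificate.

no hypergeometric antidifference exists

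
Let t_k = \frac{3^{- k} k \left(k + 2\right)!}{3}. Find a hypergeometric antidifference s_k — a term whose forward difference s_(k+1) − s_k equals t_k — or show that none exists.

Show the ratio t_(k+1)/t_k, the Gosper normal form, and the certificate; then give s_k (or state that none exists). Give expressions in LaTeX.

Step 1: r(k) = (k + 1)*(k + 3)/(3*k).
Factor: A=k/3 + 1; B=1; C=k.
Key eq: (k/3 + 1)·f(k+1) = (1)·f(k) + (k).
d = 0 from the (1,0,1) case.
Solving with deg f ≤ 0: f(k) = 3.
So s_k = (B(k−1)f/C)·t_k = (3/k)·t_k = factorial(k + 2)/3**k.
Verify: k*factorial(k + 2)/(3*3**k) matches t_k.

s_k = 3^{- k} \left(k + 2\right)!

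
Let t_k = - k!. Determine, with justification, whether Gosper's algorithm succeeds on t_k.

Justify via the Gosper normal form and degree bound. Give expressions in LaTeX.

Compute t_(k+1)/t_k: get k + 1.
Gosper form: A/B · C(k+1)/C(k) with A=k + 1, B=1, C=1.
Solve (k + 1)·f(k+1) − (1)·f(k) = 1.
deg f ≤ -1 (via 1,0,0).
deg f ≤ -1 is impossible — no certificate.

No — key equation has no polynomial f.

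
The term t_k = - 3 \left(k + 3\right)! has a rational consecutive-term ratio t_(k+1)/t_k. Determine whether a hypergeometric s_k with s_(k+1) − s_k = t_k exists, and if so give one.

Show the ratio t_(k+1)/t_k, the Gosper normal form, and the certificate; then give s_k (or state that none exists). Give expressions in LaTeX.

Compute t_(k+1)/t_k: get k + 4.
Gosper form: A/B · C(k+1)/C(k) with A=k + 4, B=1, C=1.
Key eq: (k + 4)·f(k+1) = (1)·f(k) + (1).
From deg A=1, deg B=0, deg C=0: d=-1.
Bound -1 < 0, so the key equation has no polynomial solution.

none (Gosper's algorithm certifies no s_k)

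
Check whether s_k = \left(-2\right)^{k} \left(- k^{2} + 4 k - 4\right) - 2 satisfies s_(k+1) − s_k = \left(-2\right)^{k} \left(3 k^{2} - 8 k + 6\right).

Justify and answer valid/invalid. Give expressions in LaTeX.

valid; difference matches t_k

s_(k+1) = -2*(-2)**k*(4*k - (k + 1)**2) - 2
s_(k+1) − s_k = (-2)**k*(3*k**2 - 8*k + 6)
(s_(k+1) − s_k) − t_k = 0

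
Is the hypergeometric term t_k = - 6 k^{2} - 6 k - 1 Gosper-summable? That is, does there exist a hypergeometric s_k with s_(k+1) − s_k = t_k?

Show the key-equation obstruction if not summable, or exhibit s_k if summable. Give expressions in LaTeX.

Step 1: r(k) = (6*k**2 + 18*k + 13)/(6*k**2 + 6*k + 1).
Gosper form: A/B · C(k+1)/C(k) with A=1, B=1, C=k**2 + k + 1/6.
Key eq: (1)·f(k+1) = (1)·f(k) + (k**2 + k + 1/6).
d = 3 from the (0,0,2) case.
Solve for f: f(k) = k*(2*k**2 - 1)/6 (degree 3 ≤ 3).
R(k) = B(k−1)·f(k)/C(k) = k*(2*k**2 - 1)/(6*k**2 + 6*k + 1); s_k = R·t_k = -2*k**3 + k.
Δs = -6*k**2 - 6*k - 1, as required.

Yes. s_k = - 2 k^{3} + k.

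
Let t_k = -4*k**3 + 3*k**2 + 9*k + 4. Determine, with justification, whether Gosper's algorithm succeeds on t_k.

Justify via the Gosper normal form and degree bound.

r(k) = (4*k**3 + 9*k**2 - 3*k - 12)/(4*k**3 - 3*k**2 - 9*k - 4) after simplifying.
A = 1, B = 1, C = k**3 - 3*k**2/4 - 9*k/4 - 1.
Set up (1)·f(k+1) − (1)·f(k) − (k**3 - 3*k**2/4 - 9*k/4 - 1) = 0.
d = 4 from the (0,0,3) case.
A polynomial solution: f(k) = k**2*(k**2 - 3*k - 2)/4.
Get s_k = R·t_k = k**2*(-k**2 + 3*k + 2) with R(k) = B(k−1)f(k)/C(k) = k**2*(k**2 - 3*k - 2)/(4*k**3 - 3*k**2 - 9*k - 4).
Check: Δs_k = -4*k**3 + 3*k**2 + 9*k + 4. ✓

Yes. s_k = k**2*(-k**2 + 3*k + 2).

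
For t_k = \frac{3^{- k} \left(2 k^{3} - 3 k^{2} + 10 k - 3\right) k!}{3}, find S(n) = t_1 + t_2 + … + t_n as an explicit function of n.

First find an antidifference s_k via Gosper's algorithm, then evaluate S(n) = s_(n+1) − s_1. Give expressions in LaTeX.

S(n) = 3^{- n - 1} n \left(2 n + 1\right) \left(n + 1\right)!

t_(k+1)/t_k = (2*k**4 + 5*k**3 + 13*k**2 + 16*k + 6)/(3*(2*k**3 - 3*k**2 + 10*k - 3)).
A = k/3 + 1/3, B = 1, C = k**3 - 3*k**2/2 + 5*k - 3/2.
Solve (k/3 + 1/3)·f(k+1) − (1)·f(k) = k**3 - 3*k**2/2 + 5*k - 3/2.
Bound: deg f ≤ 2.
Solve for f: f(k) = 3*(k - 1)*(2*k - 1)/2 (degree 2 ≤ 2).
Then R = B(k−1)f/C = 3*(k - 1)*(2*k - 1)/(2*k**3 - 3*k**2 + 10*k - 3), so s_k = R(k)·t_k = (k - 1)*(2*k - 1)*factorial(k)/3**k.
Check: Δs_k = (2*k**3 - 3*k**2 + 10*k - 3)*factorial(k)/(3*3**k). ✓
Σ_(k=1)^n t_k = s_(n+1) − s_(1) = (3**(-n - 1)*n*(2*n + 1)*factorial(n + 1)) − (0), i.e. 3**(-n - 1)*n*(2*n + 1)*factorial(n + 1).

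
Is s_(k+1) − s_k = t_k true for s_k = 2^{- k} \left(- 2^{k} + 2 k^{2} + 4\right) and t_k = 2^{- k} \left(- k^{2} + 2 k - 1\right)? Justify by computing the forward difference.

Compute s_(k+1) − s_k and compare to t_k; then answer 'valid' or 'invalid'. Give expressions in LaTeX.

Valid: the claim telescopes to t_k.

s_(k+1) = (-2**k + (k + 1)**2 + 2)/2**k
s_(k+1) − s_k = (-k**2 + 2*k - 1)/2**k
(s_(k+1) − s_k) − t_k = 0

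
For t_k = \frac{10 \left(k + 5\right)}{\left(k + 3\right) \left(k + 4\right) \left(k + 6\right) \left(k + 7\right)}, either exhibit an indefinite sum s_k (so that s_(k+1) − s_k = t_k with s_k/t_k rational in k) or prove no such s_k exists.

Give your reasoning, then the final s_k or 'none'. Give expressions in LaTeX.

Compute t_(k+1)/t_k: get (k + 3)*(k + 6)**2/((k + 5)**2*(k + 8)).
A = k + 3, B = k + 8, C = k**2 + 10*k + 25.
Need (k + 3)·f(k+1) − (k + 7)·f(k) = k**2 + 10*k + 25.
Bound: deg f ≤ 4.
Solve for f: f(k) = k*(k + 4)*(k + 5)*(k + 9)/36 (degree 4 ≤ 4).
So s_k = (B(k−1)f/C)·t_k = (k*(k + 4)*(k + 7)*(k + 9)/(36*(k + 5)))·t_k = 5*k*(k + 9)/(18*(k**2 + 9*k + 18)).
Δs = 10*(k + 5)/(k**4 + 20*k**3 + 145*k**2 + 450*k + 504), as required.

s_k = \frac{5 k \left(k + 9\right)}{18 \left(k^{2} + 9 k + 18\right)}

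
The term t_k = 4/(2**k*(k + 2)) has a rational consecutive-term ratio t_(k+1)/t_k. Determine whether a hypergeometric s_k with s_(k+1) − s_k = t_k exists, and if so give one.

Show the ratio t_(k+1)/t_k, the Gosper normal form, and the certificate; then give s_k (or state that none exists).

none — t_k is not Gosper-summable

The ratio is (k + 2)/(2*(k + 3)).
So A=k/2 + 1 and B=k + 3, with C=1.
Need (k/2 + 1)·f(k+1) − (k + 2)·f(k) = 1.
Bound: deg f ≤ -1.
Negative degree bound (-1): no f exists, t_k not Gosper-summable.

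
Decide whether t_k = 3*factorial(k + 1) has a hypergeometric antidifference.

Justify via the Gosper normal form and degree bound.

Ratio r(k) = k + 2.
Gosper form: A/B · C(k+1)/C(k) with A=k + 2, B=1, C=1.
f must satisfy (k + 2)·f(k+1) − (1)·f(k) = 1.
deg f ≤ -1 (via 1,0,0).
d = -1 < 0 ⇒ no nonzero polynomial f; not summable.

No — key equation has no polynomial f.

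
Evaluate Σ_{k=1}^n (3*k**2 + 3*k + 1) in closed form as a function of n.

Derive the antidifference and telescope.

The ratio is (3*k**2 + 9*k + 7)/(3*k**2 + 3*k + 1).
A = 1, B = 1, C = k**2 + k + 1/3.
Solve (1)·f(k+1) − (1)·f(k) = k**2 + k + 1/3.
deg f ≤ 3 (via 0,0,2).
Match coefficients ⇒ f(k) = k**3/3.
R(k) = B(k−1)·f(k)/C(k) = k**3/(3*k**2 + 3*k + 1); s_k = R·t_k = k**3.
Check: Δs_k = -k**3 + (k + 1)**3. ✓
Telescope: S(n) = s_(n+1) − s_(1) = n**3 + 3*n**2 + 3*n + 1 − (1) = n*(n**2 + 3*n + 3).

S(n) = n*(n**2 + 3*n + 3)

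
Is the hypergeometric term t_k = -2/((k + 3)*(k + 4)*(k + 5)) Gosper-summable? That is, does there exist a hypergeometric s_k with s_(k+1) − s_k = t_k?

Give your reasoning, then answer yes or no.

Yes. s_k = k*(-k - 7)/(12*(k + 3)*(k + 4)).

The ratio is (k + 3)/(k + 6).
Take A(k)=k + 3, B(k)=k + 6, C(k)=1.
f must satisfy (k + 3)·f(k+1) − (k + 5)·f(k) = 1.
From deg A=1, deg B=1, deg C=0: d=2.
Coefficient equations give f(k) = k*(k + 7)/24.
R(k) = B(k−1)·f(k)/C(k) = k*(k + 5)*(k + 7)/24; s_k = R·t_k = k*(-k - 7)/(12*(k + 3)*(k + 4)).
Δs = -2/(k**3 + 12*k**2 + 47*k + 60), as required.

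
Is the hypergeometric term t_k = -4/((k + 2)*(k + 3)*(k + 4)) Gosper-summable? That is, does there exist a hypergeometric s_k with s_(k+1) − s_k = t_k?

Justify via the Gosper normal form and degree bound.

Step 1: r(k) = (k + 2)/(k + 5).
So A=k + 2 and B=k + 5, with C=1.
Solve (k + 2)·f(k+1) − (k + 4)·f(k) = 1.
d = 2 from the (1,1,0) case.
A polynomial solution: f(k) = k*(k + 5)/12.
R(k) = B(k−1)·f(k)/C(k) = k*(k + 4)*(k + 5)/12; s_k = R·t_k = k*(-k - 5)/(3*(k + 2)*(k + 3)).
s_(k+1) − s_k = -4/(k**3 + 9*k**2 + 26*k + 24) = t_k.

Yes. s_k = k*(-k - 5)/(3*(k + 2)*(k + 3)).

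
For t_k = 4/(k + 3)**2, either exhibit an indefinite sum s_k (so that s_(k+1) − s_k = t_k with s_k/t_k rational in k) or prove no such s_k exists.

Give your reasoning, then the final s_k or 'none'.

none (Gosper's algorithm certifies no s_k)

r(k) = (k + 3)**2/(k + 4)**2 after simplifying.
A = k**2 + 6*k + 9, B = k**2 + 8*k + 16, C = 1.
Set up (k**2 + 6*k + 9)·f(k+1) − (k**2 + 6*k + 9)·f(k) − (1) = 0.
From deg A=2, deg B=2, deg C=0: d=0.
Write f(k) = c0. Then LHS − RHS = -1, requiring -1 = 0: contradictory. No certificate.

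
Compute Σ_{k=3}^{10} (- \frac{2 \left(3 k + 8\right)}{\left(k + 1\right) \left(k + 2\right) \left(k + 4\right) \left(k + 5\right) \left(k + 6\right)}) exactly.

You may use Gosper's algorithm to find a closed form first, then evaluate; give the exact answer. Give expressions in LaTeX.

Σ = -83/10080

The ratio is (k + 1)*(k + 4)*(3*k + 11)/((k + 3)*(k + 7)*(3*k + 8)).
Factor: A=k + 1; B=k + 7; C=k**2 + 17*k/3 + 8.
Key eq: (k + 1)·f(k+1) = (k + 6)·f(k) + (k**2 + 17*k/3 + 8).
deg f ≤ 5 (via 1,1,2).
Match coefficients ⇒ f(k) = k*(k + 2)*(k + 3)*(k**2 + 10*k + 29)/60.
So s_k = (B(k−1)f/C)·t_k = (k*(k + 2)*(k + 6)*(k**2 + 10*k + 29)/(20*(3*k + 8)))·t_k = k*(-k**2 - 10*k - 29)/(10*(k**3 + 10*k**2 + 29*k + 20)).
s_(k+1) − s_k = 2*(-3*k - 8)/(k**5 + 18*k**4 + 121*k**3 + 372*k**2 + 508*k + 240) = t_k.
Sum = s_(11) − s_(3); s_(11) = -143/1440, s_(3) = -51/560 ⇒ -83/10080.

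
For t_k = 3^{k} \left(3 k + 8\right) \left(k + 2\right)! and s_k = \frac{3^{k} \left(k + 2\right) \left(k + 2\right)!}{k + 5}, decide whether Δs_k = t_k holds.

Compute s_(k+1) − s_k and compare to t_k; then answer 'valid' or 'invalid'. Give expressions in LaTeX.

Invalid: residual - \frac{3^{k + 1} \left(3 k^{2} + 23 k + 39\right) \left(k + 2\right)!}{\left(k + 5\right) \left(k + 6\right)} ≠ 0.

s_(k+1) = 3**(k + 1)*(k + 3)*factorial(k + 3)/(k + 6)
s_(k+1) − s_k = 3**k*(3*k**3 + 32*k**2 + 109*k + 123)*factorial(k + 2)/((k + 5)*(k + 6))
(s_(k+1) − s_k) − t_k = -3**(k + 1)*(3*k**2 + 23*k + 39)*factorial(k + 2)/((k + 5)*(k + 6))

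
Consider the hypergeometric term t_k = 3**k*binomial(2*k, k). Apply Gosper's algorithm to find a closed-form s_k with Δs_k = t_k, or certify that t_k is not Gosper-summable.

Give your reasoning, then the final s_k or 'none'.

not Gosper-summable; s_k does not exist

r(k) = 6*(2*k + 1)/(k + 1) after simplifying.
Normal form (A,B,C) = (12*k + 6, k + 1, 1).
Need (12*k + 6)·f(k+1) − (k)·f(k) = 1.
d = -1 from the (1,1,0) case.
Negative degree bound (-1): no f exists, t_k not Gosper-summable.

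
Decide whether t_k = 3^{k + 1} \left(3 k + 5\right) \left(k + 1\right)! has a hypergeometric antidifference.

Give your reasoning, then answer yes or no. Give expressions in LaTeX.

Compute t_(k+1)/t_k: get 3*(k + 2)*(3*k + 8)/(3*k + 5).
Normal form (A,B,C) = (3*k + 6, 1, k + 5/3).
Set up (3*k + 6)·f(k+1) − (1)·f(k) − (k + 5/3) = 0.
deg f ≤ 0 (via 1,0,1).
Solve for f: f(k) = 1/3 (degree 0 ≤ 0).
Certificate R = B(k−1)f/C = 1/(3*k + 5) gives s_k = 3**(k + 1)*factorial(k + 1).
Check: Δs_k = 3**(k + 1)*(3*k + 5)*factorial(k + 1). ✓

Yes. s_k = 3^{k + 1} \left(k + 1\right)!.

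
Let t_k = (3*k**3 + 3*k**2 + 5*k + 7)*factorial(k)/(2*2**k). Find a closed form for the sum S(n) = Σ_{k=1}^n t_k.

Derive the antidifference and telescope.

r(k) = (3*k**4 + 15*k**3 + 32*k**2 + 38*k + 18)/(2*(3*k**3 + 3*k**2 + 5*k + 7)) after simplifying.
So A=k/2 + 1/2 and B=1, with C=k**3 + k**2 + 5*k/3 + 7/3.
Key eq: (k/2 + 1/2)·f(k+1) = (1)·f(k) + (k**3 + k**2 + 5*k/3 + 7/3).
d = 2 from the (1,0,3) case.
Match coefficients ⇒ f(k) = 2*(3*k**2 - 4)/3.
R(k) = B(k−1)·f(k)/C(k) = 2*(3*k**2 - 4)/(3*k**3 + 3*k**2 + 5*k + 7); s_k = R·t_k = (3*k**2 - 4)*factorial(k)/2**k.
Check: Δs_k = (3*k**3 + 3*k**2 + 5*k + 7)*factorial(k)/(2*2**k). ✓
s_(n+1) = 2**(-n - 1)*(3*n**2 + 6*n - 1)*factorial(n + 1) and s_(1) = -1/2, so S(n) = 2**(-n - 1)*(2**n + 3*n**3*factorial(n) + 9*n**2*factorial(n) + 5*n*factorial(n) - factorial(n)).

S(n) = 2**(-n - 1)*(2**n + 3*n**3*factorial(n) + 9*n**2*factorial(n) + 5*n*factorial(n) - factorial(n))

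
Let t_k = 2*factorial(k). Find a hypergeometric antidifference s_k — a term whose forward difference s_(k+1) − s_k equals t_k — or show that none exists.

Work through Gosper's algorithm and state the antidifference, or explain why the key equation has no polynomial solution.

none — t_k is not Gosper-summable

Compute t_(k+1)/t_k: get k + 1.
Normal form (A,B,C) = (k + 1, 1, 1).
f must satisfy (k + 1)·f(k+1) − (1)·f(k) = 1.
Bound: deg f ≤ -1.
deg f ≤ -1 is impossible — no certificate.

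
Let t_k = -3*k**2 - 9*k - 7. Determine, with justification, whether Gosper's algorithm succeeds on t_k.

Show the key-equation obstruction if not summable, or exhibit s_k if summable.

Ratio r(k) = (3*k**2 + 15*k + 19)/(3*k**2 + 9*k + 7).
Take A(k)=1, B(k)=1, C(k)=k**2 + 3*k + 7/3.
Key eq: (1)·f(k+1) = (1)·f(k) + (k**2 + 3*k + 7/3).
deg f ≤ 3 (via 0,0,2).
A polynomial solution: f(k) = k*(k**2 + 3*k + 3)/3.
Get s_k = R·t_k = k*(-k**2 - 3*k - 3) with R(k) = B(k−1)f(k)/C(k) = k*(k**2 + 3*k + 3)/(3*k**2 + 9*k + 7).
Δs = -3*k**2 - 9*k - 7, as required.

Yes. s_k = k*(-k**2 - 3*k - 3).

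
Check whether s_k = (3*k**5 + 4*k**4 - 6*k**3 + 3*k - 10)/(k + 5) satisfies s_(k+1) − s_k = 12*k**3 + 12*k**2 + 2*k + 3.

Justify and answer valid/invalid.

Invalid: residual 3*(-9*k**4 - 74*k**3 - 64*k**2 - 9*k - 20)/(k**2 + 11*k + 30) ≠ 0.

s_(k+1) = (3*k + 3*(k + 1)**5 + 4*(k + 1)**4 - 6*(k + 1)**3 - 7)/(k + 6)
s_(k+1) − s_k = (12*k**5 + 117*k**4 + 272*k**3 + 193*k**2 + 66*k + 30)/(k**2 + 11*k + 30)
(s_(k+1) − s_k) − t_k = 3*(-9*k**4 - 74*k**3 - 64*k**2 - 9*k - 20)/(k**2 + 11*k + 30)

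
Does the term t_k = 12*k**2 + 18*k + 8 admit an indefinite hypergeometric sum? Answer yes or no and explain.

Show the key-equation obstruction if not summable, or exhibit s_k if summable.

Step 1: r(k) = (6*k**2 + 21*k + 19)/(6*k**2 + 9*k + 4).
Take A(k)=1, B(k)=1, C(k)=k**2 + 3*k/2 + 2/3.
f must satisfy (1)·f(k+1) − (1)·f(k) = k**2 + 3*k/2 + 2/3.
From deg A=0, deg B=0, deg C=2: d=3.
Solving with deg f ≤ 3: f(k) = k*(4*k**2 + 3*k + 1)/12.
Then R = B(k−1)f/C = k*(4*k**2 + 3*k + 1)/(2*(6*k**2 + 9*k + 4)), so s_k = R(k)·t_k = k*(4*k**2 + 3*k + 1).
Check: Δs_k = 12*k**2 + 18*k + 8. ✓

Yes. s_k = k*(4*k**2 + 3*k + 1).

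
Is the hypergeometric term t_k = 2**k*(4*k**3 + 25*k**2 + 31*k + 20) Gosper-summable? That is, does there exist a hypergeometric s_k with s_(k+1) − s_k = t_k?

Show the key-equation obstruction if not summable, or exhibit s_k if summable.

Yes. s_k = 2**k*(4*k**3 + k**2 + 3*k + 4).

r(k) = 2*(4*k**3 + 37*k**2 + 93*k + 80)/(4*k**3 + 25*k**2 + 31*k + 20) after simplifying.
So A=2 and B=1, with C=k**3 + 25*k**2/4 + 31*k/4 + 5.
Set up (2)·f(k+1) − (1)·f(k) − (k**3 + 25*k**2/4 + 31*k/4 + 5) = 0.
deg f ≤ 3 (via 0,0,3).
Solve for f: f(k) = (4*k**3 + k**2 + 3*k + 4)/4 (degree 3 ≤ 3).
R(k) = B(k−1)·f(k)/C(k) = (4*k**3 + k**2 + 3*k + 4)/(4*k**3 + 25*k**2 + 31*k + 20); s_k = R·t_k = 2**k*(4*k**3 + k**2 + 3*k + 4).
Δs = 2**k*(4*k**3 + 25*k**2 + 31*k + 20), as required.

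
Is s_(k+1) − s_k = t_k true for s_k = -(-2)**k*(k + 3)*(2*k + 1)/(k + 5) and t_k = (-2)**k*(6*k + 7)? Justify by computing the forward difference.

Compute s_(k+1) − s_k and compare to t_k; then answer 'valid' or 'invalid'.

Invalid: residual (-2)**(k + 1)*(6*k**2 + 39*k + 36)/(k**2 + 11*k + 30) ≠ 0.

s_(k+1) = 2*(-2)**k*(k + 4)*(2*k + 3)/(k + 6)
s_(k+1) − s_k = (-2)**k*(6*k**3 + 61*k**2 + 179*k + 138)/(k**2 + 11*k + 30)
(s_(k+1) − s_k) − t_k = (-2)**(k + 1)*(6*k**2 + 39*k + 36)/(k**2 + 11*k + 30)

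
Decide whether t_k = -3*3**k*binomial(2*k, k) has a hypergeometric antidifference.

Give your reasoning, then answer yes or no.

Ratio r(k) = 6*(2*k + 1)/(k + 1).
Take A(k)=12*k + 6, B(k)=k + 1, C(k)=1.
f must satisfy (12*k + 6)·f(k+1) − (k)·f(k) = 1.
deg f ≤ -1 (via 1,1,0).
Negative degree bound (-1): no f exists, t_k not Gosper-summable.

No — t_k has no hypergeometric antidifference.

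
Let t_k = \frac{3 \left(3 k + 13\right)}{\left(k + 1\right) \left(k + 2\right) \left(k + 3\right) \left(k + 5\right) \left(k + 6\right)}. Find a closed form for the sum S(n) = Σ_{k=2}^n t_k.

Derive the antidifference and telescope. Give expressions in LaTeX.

The ratio is (k + 1)*(k + 5)*(3*k + 16)/((k + 4)*(k + 7)*(3*k + 13)).
Gosper form: A/B · C(k+1)/C(k) with A=k + 1, B=k + 7, C=k**2 + 25*k/3 + 52/3.
f must satisfy (k + 1)·f(k+1) − (k + 6)·f(k) = k**2 + 25*k/3 + 52/3.
Degrees (1,1,2) ⇒ d ≤ 5.
Solve for f: f(k) = k*(k + 3)*(k + 4)*(k**2 + 8*k + 17)/30 (degree 5 ≤ 5).
Get s_k = R·t_k = 3*k*(k**2 + 8*k + 17)/(10*(k**3 + 8*k**2 + 17*k + 10)) with R(k) = B(k−1)f(k)/C(k) = k*(k + 3)*(k + 6)*(k**2 + 8*k + 17)/(10*(3*k + 13)).
Δs = 3*(3*k + 13)/(k**5 + 17*k**4 + 107*k**3 + 307*k**2 + 396*k + 180), as required.
Telescope: S(n) = s_(n+1) − s_(2) = 3*(n**3 + 11*n**2 + 36*n + 26)/(10*(n**3 + 11*n**2 + 36*n + 36)) − (37/140) = (n**3 + 11*n**2 + 36*n - 48)/(28*(n**3 + 11*n**2 + 36*n + 36)).

S(n) = \frac{n^{3} + 11 n^{2} + 36 n - 48}{28 \left(n^{3} + 11 n^{2} + 36 n + 36\right)}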